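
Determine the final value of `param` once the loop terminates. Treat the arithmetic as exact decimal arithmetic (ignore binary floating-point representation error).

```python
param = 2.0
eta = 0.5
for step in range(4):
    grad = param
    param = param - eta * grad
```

Let's trace through this code step by step.

Initialize: param = 2.0
Initialize: eta = 0.5
Entering loop: for step in range(4):
After iteration 1: step = 0, param = 1.0, grad = 2.0
After iteration 2: step = 1, param = 0.5, grad = 1.0
After iteration 3: step = 2, param = 0.25, grad = 0.5
After iteration 4: step = 3, param = 0.125, grad = 0.25
Loop ends.

Final answer: 0.125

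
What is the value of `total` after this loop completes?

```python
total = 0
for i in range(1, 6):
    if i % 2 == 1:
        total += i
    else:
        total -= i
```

Let's trace through this code step by step.

Initialize: total = 0
Entering loop: for i in range(1, 6):
After iteration 1: i = 1, total = 1
After iteration 2: i = 2, total = -1
After iteration 3: i = 3, total = 2
After iteration 4: i = 4, total = -2
After iteration 5: i = 5, total = 3
Loop ends.

Final answer: 3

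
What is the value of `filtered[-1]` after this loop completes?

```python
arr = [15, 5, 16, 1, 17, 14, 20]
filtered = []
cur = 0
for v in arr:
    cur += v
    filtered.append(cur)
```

Let's trace through this code step by step.

Initialize: arr = [15, 5, 16, 1, 17, 14, 20]
Initialize: filtered = []
Initialize: cur = 0
Entering loop: for v in arr:
After iteration 1: v = 15, filtered = [15], cur = 15
After iteration 2: v = 5, filtered = [15, 20], cur = 20
After iteration 3: v = 16, filtered = [15, 20, 36], cur = 36
After iteration 4: v = 1, filtered = [15, 20, 36, 37], cur = 37
After iteration 5: v = 17, filtered = [15, 20, 36, 37, 54], cur = 54
After iteration 6: v = 14, filtered = [15, 20, 36, 37, 54, 68], cur = 68
After iteration 7: v = 20, filtered = [15, 20, 36, 37, 54, 68, 88], cur = 88
Loop ends.
filtered[-1] = 88

Final answer: 88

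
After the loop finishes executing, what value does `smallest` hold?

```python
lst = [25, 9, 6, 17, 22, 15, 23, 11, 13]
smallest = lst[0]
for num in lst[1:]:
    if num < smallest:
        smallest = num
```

Let's trace through this code step by step.

Initialize: lst = [25, 9, 6, 17, 22, 15, 23, 11, 13]
Initialize: smallest = 25
Entering loop: for num in lst[1:]:
After iteration 1: num = 9, smallest = 9
After iteration 2: num = 6, smallest = 6
After iteration 3: num = 17, smallest = 6
After iteration 4: num = 22, smallest = 6
After iteration 5: num = 15, smallest = 6
After iteration 6: num = 23, smallest = 6
After iteration 7: num = 11, smallest = 6
After iteration 8: num = 13, smallest = 6
Loop ends.

Final answer: 6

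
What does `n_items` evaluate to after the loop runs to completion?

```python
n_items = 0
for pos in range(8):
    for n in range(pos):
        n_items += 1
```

Let's trace through this code step by step.

Initialize: n_items = 0
Entering loop: for pos in range(8):
After iteration 1: pos = 0, n_items = 0
After iteration 2: pos = 1, n_items = 1, n = 0
After iteration 3: pos = 2, n_items = 3, n = 1
After iteration 4: pos = 3, n_items = 6, n = 2
After iteration 5: pos = 4, n_items = 10, n = 3
After iteration 6: pos = 5, n_items = 15, n = 4
After iteration 7: pos = 6, n_items = 21, n = 5
After iteration 8: pos = 7, n_items = 28, n = 6
Loop ends.

Final answer: 28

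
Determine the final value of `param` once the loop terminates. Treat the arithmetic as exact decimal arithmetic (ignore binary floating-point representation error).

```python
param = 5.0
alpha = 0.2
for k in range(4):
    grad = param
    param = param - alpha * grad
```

Let's trace through this code step by step.

Initialize: param = 5.0
Initialize: alpha = 0.2
Entering loop: for k in range(4):
After iteration 1: k = 0, param = 4.0, grad = 5.0
After iteration 2: k = 1, param = 3.2, grad = 4.0
After iteration 3: k = 2, param = 2.56, grad = 3.2
After iteration 4: k = 3, param = 2.048, grad = 2.56
Loop ends.

Final answer: 2.048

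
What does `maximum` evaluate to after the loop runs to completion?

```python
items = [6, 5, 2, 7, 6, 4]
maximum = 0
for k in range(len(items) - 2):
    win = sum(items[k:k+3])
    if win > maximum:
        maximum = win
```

Let's trace through this code step by step.

Initialize: items = [6, 5, 2, 7, 6, 4]
Initialize: maximum = 0
Entering loop: for k in range(len(items) - 2):
After iteration 1: k = 0, maximum = 13, win = 13
After iteration 2: k = 1, maximum = 14, win = 14
After iteration 3: k = 2, maximum = 15, win = 15
After iteration 4: k = 3, maximum = 17, win = 17
Loop ends.

Final answer: 17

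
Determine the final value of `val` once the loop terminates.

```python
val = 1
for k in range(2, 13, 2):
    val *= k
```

Let's trace through this code step by step.

Initialize: val = 1
Entering loop: for k in range(2, 13, 2):
After iteration 1: k = 2, val = 2
After iteration 2: k = 4, val = 8
After iteration 3: k = 6, val = 48
After iteration 4: k = 8, val = 384
After iteration 5: k = 10, val = 3840
After iteration 6: k = 12, val = 46080
Loop ends.

Final answer: 46080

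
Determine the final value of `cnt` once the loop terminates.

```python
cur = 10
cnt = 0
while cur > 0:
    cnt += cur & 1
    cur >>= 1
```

Let's trace through this code step by step.

Initialize: cur = 10
Initialize: cnt = 0
Entering loop: while cur > 0:
After iteration 1: cur = 5, cnt = 0
After iteration 2: cur = 2, cnt = 1
After iteration 3: cur = 1, cnt = 1
After iteration 4: cur = 0, cnt = 2
Loop ends.

Final answer: 2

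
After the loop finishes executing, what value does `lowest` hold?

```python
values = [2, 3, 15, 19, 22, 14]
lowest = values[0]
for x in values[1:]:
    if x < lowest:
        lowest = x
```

Let's trace through this code step by step.

Initialize: values = [2, 3, 15, 19, 22, 14]
Initialize: lowest = 2
Entering loop: for x in values[1:]:
After iteration 1: x = 3, lowest = 2
After iteration 2: x = 15, lowest = 2
After iteration 3: x = 19, lowest = 2
After iteration 4: x = 22, lowest = 2
After iteration 5: x = 14, lowest = 2
Loop ends.

Final answer: 2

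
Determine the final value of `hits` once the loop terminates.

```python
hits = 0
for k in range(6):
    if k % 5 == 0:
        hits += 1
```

Let's trace through this code step by step.

Initialize: hits = 0
Entering loop: for k in range(6):
After iteration 1: k = 0, hits = 1
After iteration 2: k = 1, hits = 1
After iteration 3: k = 2, hits = 1
After iteration 4: k = 3, hits = 1
After iteration 5: k = 4, hits = 1
After iteration 6: k = 5, hits = 2
Loop ends.

Final answer: 2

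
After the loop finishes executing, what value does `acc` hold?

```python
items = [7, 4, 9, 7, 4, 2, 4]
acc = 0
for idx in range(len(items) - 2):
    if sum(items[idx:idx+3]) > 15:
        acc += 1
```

Let's trace through this code step by step.

Initialize: items = [7, 4, 9, 7, 4, 2, 4]
Initialize: acc = 0
Entering loop: for idx in range(len(items) - 2):
After iteration 1: idx = 0, acc = 1
After iteration 2: idx = 1, acc = 2
After iteration 3: idx = 2, acc = 3
After iteration 4: idx = 3, acc = 3
After iteration 5: idx = 4, acc = 3
Loop ends.

Final answer: 3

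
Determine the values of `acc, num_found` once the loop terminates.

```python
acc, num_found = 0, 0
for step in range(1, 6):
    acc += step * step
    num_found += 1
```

Let's trace through this code step by step.

Initialize: acc = 0
Initialize: num_found = 0
Entering loop: for step in range(1, 6):
After iteration 1: step = 1, acc = 1, num_found = 1
After iteration 2: step = 2, acc = 5, num_found = 2
After iteration 3: step = 3, acc = 14, num_found = 3
After iteration 4: step = 4, acc = 30, num_found = 4
After iteration 5: step = 5, acc = 55, num_found = 5
Loop ends.

Final answer: 55, 5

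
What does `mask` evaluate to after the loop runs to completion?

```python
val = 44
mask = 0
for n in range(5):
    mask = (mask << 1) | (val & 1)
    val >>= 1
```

Let's trace through this code step by step.

Initialize: val = 44
Initialize: mask = 0
Entering loop: for n in range(5):
After iteration 1: n = 0, val = 22, mask = 0
After iteration 2: n = 1, val = 11, mask = 0
After iteration 3: n = 2, val = 5, mask = 1
After iteration 4: n = 3, val = 2, mask = 3
After iteration 5: n = 4, val = 1, mask = 6
Loop ends.

Final answer: 6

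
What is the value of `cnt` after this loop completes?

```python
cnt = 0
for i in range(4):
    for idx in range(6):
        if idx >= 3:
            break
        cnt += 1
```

Let's trace through this code step by step.

Initialize: cnt = 0
Entering loop: for i in range(4):
After iteration 1: i = 0, cnt = 3
After iteration 2: i = 1, cnt = 6
After iteration 3: i = 2, cnt = 9
After iteration 4: i = 3, cnt = 12
Loop ends.

Final answer: 12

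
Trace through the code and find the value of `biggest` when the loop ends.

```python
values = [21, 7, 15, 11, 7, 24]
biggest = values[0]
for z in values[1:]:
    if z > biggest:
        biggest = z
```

Let's trace through this code step by step.

Initialize: values = [21, 7, 15, 11, 7, 24]
Initialize: biggest = 21
Entering loop: for z in values[1:]:
After iteration 1: z = 7, biggest = 21
After iteration 2: z = 15, biggest = 21
After iteration 3: z = 11, biggest = 21
After iteration 4: z = 7, biggest = 21
After iteration 5: z = 24, biggest = 24
Loop ends.

Final answer: 24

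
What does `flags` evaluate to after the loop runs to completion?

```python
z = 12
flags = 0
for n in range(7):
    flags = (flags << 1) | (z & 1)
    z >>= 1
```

Let's trace through this code step by step.

Initialize: z = 12
Initialize: flags = 0
Entering loop: for n in range(7):
After iteration 1: n = 0, z = 6, flags = 0
After iteration 2: n = 1, z = 3, flags = 0
After iteration 3: n = 2, z = 1, flags = 1
After iteration 4: n = 3, z = 0, flags = 3
After iteration 5: n = 4, z = 0, flags = 6
After iteration 6: n = 5, z = 0, flags = 12
After iteration 7: n = 6, z = 0, flags = 24
Loop ends.

Final answer: 24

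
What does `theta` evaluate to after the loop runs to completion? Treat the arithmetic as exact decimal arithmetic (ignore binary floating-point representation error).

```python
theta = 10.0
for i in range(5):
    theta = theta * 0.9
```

Let's trace through this code step by step.

Initialize: theta = 10.0
Entering loop: for i in range(5):
After iteration 1: i = 0, theta = 9.0
After iteration 2: i = 1, theta = 8.1
After iteration 3: i = 2, theta = 7.29
After iteration 4: i = 3, theta = 6.561
After iteration 5: i = 4, theta = 5.9049
Loop ends.

Final answer: 5.9049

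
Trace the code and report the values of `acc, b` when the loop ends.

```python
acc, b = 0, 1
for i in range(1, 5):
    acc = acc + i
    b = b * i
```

Let's trace through this code step by step.

Initialize: acc = 0
Initialize: b = 1
Entering loop: for i in range(1, 5):
After iteration 1: i = 1, acc = 1, b = 1
After iteration 2: i = 2, acc = 3, b = 2
After iteration 3: i = 3, acc = 6, b = 6
After iteration 4: i = 4, acc = 10, b = 24
Loop ends.

Final answer: 10, 24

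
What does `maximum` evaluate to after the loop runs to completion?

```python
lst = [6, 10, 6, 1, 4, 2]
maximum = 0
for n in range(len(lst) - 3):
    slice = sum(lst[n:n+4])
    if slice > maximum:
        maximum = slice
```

Let's trace through this code step by step.

Initialize: lst = [6, 10, 6, 1, 4, 2]
Initialize: maximum = 0
Entering loop: for n in range(len(lst) - 3):
After iteration 1: n = 0, maximum = 23, slice = 23
After iteration 2: n = 1, maximum = 23, slice = 21
After iteration 3: n = 2, maximum = 23, slice = 13
Loop ends.

Final answer: 23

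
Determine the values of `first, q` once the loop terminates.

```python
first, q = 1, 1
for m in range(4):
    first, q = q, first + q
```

Let's trace through this code step by step.

Initialize: first = 1
Initialize: q = 1
Entering loop: for m in range(4):
After iteration 1: m = 0, first = 1, q = 2
After iteration 2: m = 1, first = 2, q = 3
After iteration 3: m = 2, first = 3, q = 5
After iteration 4: m = 3, first = 5, q = 8
Loop ends.

Final answer: 5, 8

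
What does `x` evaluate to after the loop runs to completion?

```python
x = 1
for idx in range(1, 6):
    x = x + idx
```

Let's trace through this code step by step.

Initialize: x = 1
Entering loop: for idx in range(1, 6):
After iteration 1: idx = 1, x = 2
After iteration 2: idx = 2, x = 4
After iteration 3: idx = 3, x = 7
After iteration 4: idx = 4, x = 11
After iteration 5: idx = 5, x = 16
Loop ends.

Final answer: 16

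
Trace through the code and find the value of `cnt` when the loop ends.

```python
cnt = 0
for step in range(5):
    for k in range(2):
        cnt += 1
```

Let's trace through this code step by step.

Initialize: cnt = 0
Entering loop: for step in range(5):
After iteration 1: step = 0, cnt = 2
After iteration 2: step = 1, cnt = 4
After iteration 3: step = 2, cnt = 6
After iteration 4: step = 3, cnt = 8
After iteration 5: step = 4, cnt = 10
Loop ends.

Final answer: 10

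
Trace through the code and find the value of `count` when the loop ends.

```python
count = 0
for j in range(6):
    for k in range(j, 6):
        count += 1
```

Let's trace through this code step by step.

Initialize: count = 0
Entering loop: for j in range(6):
After iteration 1: j = 0, count = 6
After iteration 2: j = 1, count = 11
After iteration 3: j = 2, count = 15
After iteration 4: j = 3, count = 18
After iteration 5: j = 4, count = 20
After iteration 6: j = 5, count = 21
Loop ends.

Final answer: 21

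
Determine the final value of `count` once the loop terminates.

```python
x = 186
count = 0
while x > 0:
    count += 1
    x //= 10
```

Let's trace through this code step by step.

Initialize: x = 186
Initialize: count = 0
Entering loop: while x > 0:
After iteration 1: x = 18, count = 1
After iteration 2: x = 1, count = 2
After iteration 3: x = 0, count = 3
Loop ends.

Final answer: 3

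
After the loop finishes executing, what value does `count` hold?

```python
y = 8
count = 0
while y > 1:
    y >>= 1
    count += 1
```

Let's trace through this code step by step.

Initialize: y = 8
Initialize: count = 0
Entering loop: while y > 1:
After iteration 1: y = 4, count = 1
After iteration 2: y = 2, count = 2
After iteration 3: y = 1, count = 3
Loop ends.

Final answer: 3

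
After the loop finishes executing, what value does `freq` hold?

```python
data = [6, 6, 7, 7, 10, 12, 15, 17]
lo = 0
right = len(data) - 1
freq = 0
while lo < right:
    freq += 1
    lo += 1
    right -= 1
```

Let's trace through this code step by step.

Initialize: data = [6, 6, 7, 7, 10, 12, 15, 17]
Initialize: lo = 0
Initialize: right = 7
Initialize: freq = 0
Entering loop: while lo < right:
After iteration 1: lo = 1, right = 6, freq = 1
After iteration 2: lo = 2, right = 5, freq = 2
After iteration 3: lo = 3, right = 4, freq = 3
After iteration 4: lo = 4, right = 3, freq = 4
Loop ends.

Final answer: 4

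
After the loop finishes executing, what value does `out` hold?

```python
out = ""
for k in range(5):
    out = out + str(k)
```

Let's trace through this code step by step.

Initialize: out = ''
Entering loop: for k in range(5):
After iteration 1: k = 0, out = '0'
After iteration 2: k = 1, out = '01'
After iteration 3: k = 2, out = '012'
After iteration 4: k = 3, out = '0123'
After iteration 5: k = 4, out = '01234'
Loop ends.

Final answer: '01234'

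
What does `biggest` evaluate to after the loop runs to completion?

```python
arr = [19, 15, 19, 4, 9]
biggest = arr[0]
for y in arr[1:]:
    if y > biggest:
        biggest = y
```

Let's trace through this code step by step.

Initialize: arr = [19, 15, 19, 4, 9]
Initialize: biggest = 19
Entering loop: for y in arr[1:]:
After iteration 1: y = 15, biggest = 19
After iteration 2: y = 19, biggest = 19
After iteration 3: y = 4, biggest = 19
After iteration 4: y = 9, biggest = 19
Loop ends.

Final answer: 19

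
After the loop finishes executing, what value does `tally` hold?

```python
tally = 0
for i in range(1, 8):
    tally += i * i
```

Let's trace through this code step by step.

Initialize: tally = 0
Entering loop: for i in range(1, 8):
After iteration 1: i = 1, tally = 1
After iteration 2: i = 2, tally = 5
After iteration 3: i = 3, tally = 14
After iteration 4: i = 4, tally = 30
After iteration 5: i = 5, tally = 55
After iteration 6: i = 6, tally = 91
After iteration 7: i = 7, tally = 140
Loop ends.

Final answer: 140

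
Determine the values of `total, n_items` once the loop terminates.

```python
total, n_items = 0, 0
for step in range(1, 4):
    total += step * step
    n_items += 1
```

Let's trace through this code step by step.

Initialize: total = 0
Initialize: n_items = 0
Entering loop: for step in range(1, 4):
After iteration 1: step = 1, total = 1, n_items = 1
After iteration 2: step = 2, total = 5, n_items = 2
After iteration 3: step = 3, total = 14, n_items = 3
Loop ends.

Final answer: 14, 3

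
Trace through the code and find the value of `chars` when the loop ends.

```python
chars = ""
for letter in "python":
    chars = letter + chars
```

Let's trace through this code step by step.

Initialize: chars = ''
Entering loop: for letter in "python":
After iteration 1: letter = 'p', chars = 'p'
After iteration 2: letter = 'y', chars = 'yp'
After iteration 3: letter = 't', chars = 'typ'
After iteration 4: letter = 'h', chars = 'htyp'
After iteration 5: letter = 'o', chars = 'ohtyp'
After iteration 6: letter = 'n', chars = 'nohtyp'
Loop ends.

Final answer: 'nohtyp'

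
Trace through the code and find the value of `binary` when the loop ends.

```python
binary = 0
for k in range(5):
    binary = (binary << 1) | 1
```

Let's trace through this code step by step.

Initialize: binary = 0
Entering loop: for k in range(5):
After iteration 1: k = 0, binary = 1
After iteration 2: k = 1, binary = 3
After iteration 3: k = 2, binary = 7
After iteration 4: k = 3, binary = 15
After iteration 5: k = 4, binary = 31
Loop ends.

Final answer: 31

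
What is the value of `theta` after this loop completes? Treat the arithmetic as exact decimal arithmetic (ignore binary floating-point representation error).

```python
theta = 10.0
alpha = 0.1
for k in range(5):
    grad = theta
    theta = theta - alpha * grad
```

Let's trace through this code step by step.

Initialize: theta = 10.0
Initialize: alpha = 0.1
Entering loop: for k in range(5):
After iteration 1: k = 0, theta = 9.0, grad = 10.0
After iteration 2: k = 1, theta = 8.1, grad = 9.0
After iteration 3: k = 2, theta = 7.29, grad = 8.1
After iteration 4: k = 3, theta = 6.561, grad = 7.29
After iteration 5: k = 4, theta = 5.9049, grad = 6.561
Loop ends.

Final answer: 5.9049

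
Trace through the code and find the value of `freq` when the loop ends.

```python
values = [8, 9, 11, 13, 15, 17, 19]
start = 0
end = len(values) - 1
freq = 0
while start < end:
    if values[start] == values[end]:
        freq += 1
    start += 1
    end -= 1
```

Let's trace through this code step by step.

Initialize: values = [8, 9, 11, 13, 15, 17, 19]
Initialize: start = 0
Initialize: end = 6
Initialize: freq = 0
Entering loop: while start < end:
After iteration 1: start = 1, end = 5, freq = 0
After iteration 2: start = 2, end = 4, freq = 0
After iteration 3: start = 3, end = 3, freq = 0
Loop ends.

Final answer: 0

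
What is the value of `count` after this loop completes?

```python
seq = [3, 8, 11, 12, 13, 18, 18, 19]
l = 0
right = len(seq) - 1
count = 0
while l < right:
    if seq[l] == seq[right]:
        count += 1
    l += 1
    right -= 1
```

Let's trace through this code step by step.

Initialize: seq = [3, 8, 11, 12, 13, 18, 18, 19]
Initialize: l = 0
Initialize: right = 7
Initialize: count = 0
Entering loop: while l < right:
After iteration 1: l = 1, right = 6, count = 0
After iteration 2: l = 2, right = 5, count = 0
After iteration 3: l = 3, right = 4, count = 0
After iteration 4: l = 4, right = 3, count = 0
Loop ends.

Final answer: 0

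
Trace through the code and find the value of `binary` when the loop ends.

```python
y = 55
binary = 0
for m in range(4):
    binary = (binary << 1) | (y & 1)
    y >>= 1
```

Let's trace through this code step by step.

Initialize: y = 55
Initialize: binary = 0
Entering loop: for m in range(4):
After iteration 1: m = 0, y = 27, binary = 1
After iteration 2: m = 1, y = 13, binary = 3
After iteration 3: m = 2, y = 6, binary = 7
After iteration 4: m = 3, y = 3, binary = 14
Loop ends.

Final answer: 14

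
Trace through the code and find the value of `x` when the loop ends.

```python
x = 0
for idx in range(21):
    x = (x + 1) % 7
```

Let's trace through this code step by step.

Initialize: x = 0
Entering loop: for idx in range(21):
After iteration 1: idx = 0, x = 1
After iteration 2: idx = 1, x = 2
After iteration 3: idx = 2, x = 3
After iteration 4: idx = 3, x = 4
After iteration 5: idx = 4, x = 5
After iteration 6: idx = 5, x = 6
After iteration 7: idx = 6, x = 0
After iteration 8: idx = 7, x = 1
After iteration 9: idx = 8, x = 2
After iteration 10: idx = 9, x = 3
After iteration 11: idx = 10, x = 4
After iteration 12: idx = 11, x = 5
After iteration 13: idx = 12, x = 6
After iteration 14: idx = 13, x = 0
After iteration 15: idx = 14, x = 1
After iteration 16: idx = 15, x = 2
After iteration 17: idx = 16, x = 3
After iteration 18: idx = 17, x = 4
After iteration 19: idx = 18, x = 5
After iteration 20: idx = 19, x = 6
After iteration 21: idx = 20, x = 0
Loop ends.

Final answer: 0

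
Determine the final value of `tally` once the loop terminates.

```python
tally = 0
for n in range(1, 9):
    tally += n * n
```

Let's trace through this code step by step.

Initialize: tally = 0
Entering loop: for n in range(1, 9):
After iteration 1: n = 1, tally = 1
After iteration 2: n = 2, tally = 5
After iteration 3: n = 3, tally = 14
After iteration 4: n = 4, tally = 30
After iteration 5: n = 5, tally = 55
After iteration 6: n = 6, tally = 91
After iteration 7: n = 7, tally = 140
After iteration 8: n = 8, tally = 204
Loop ends.

Final answer: 204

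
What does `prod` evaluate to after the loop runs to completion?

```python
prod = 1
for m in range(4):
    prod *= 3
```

Let's trace through this code step by step.

Initialize: prod = 1
Entering loop: for m in range(4):
After iteration 1: m = 0, prod = 3
After iteration 2: m = 1, prod = 9
After iteration 3: m = 2, prod = 27
After iteration 4: m = 3, prod = 81
Loop ends.

Final answer: 81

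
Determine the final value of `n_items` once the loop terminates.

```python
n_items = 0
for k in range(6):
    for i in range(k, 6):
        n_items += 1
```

Let's trace through this code step by step.

Initialize: n_items = 0
Entering loop: for k in range(6):
After iteration 1: k = 0, n_items = 6
After iteration 2: k = 1, n_items = 11
After iteration 3: k = 2, n_items = 15
After iteration 4: k = 3, n_items = 18
After iteration 5: k = 4, n_items = 20
After iteration 6: k = 5, n_items = 21
Loop ends.

Final answer: 21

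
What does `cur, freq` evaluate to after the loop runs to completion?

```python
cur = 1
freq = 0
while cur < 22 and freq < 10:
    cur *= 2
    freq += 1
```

Let's trace through this code step by step.

Initialize: cur = 1
Initialize: freq = 0
Entering loop: while cur < 22 and freq < 10:
After iteration 1: cur = 2, freq = 1
After iteration 2: cur = 4, freq = 2
After iteration 3: cur = 8, freq = 3
After iteration 4: cur = 16, freq = 4
After iteration 5: cur = 32, freq = 5
Loop ends.

Final answer: 32, 5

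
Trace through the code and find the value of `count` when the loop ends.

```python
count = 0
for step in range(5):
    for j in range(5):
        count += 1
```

Let's trace through this code step by step.

Initialize: count = 0
Entering loop: for step in range(5):
After iteration 1: step = 0, count = 5
After iteration 2: step = 1, count = 10
After iteration 3: step = 2, count = 15
After iteration 4: step = 3, count = 20
After iteration 5: step = 4, count = 25
Loop ends.

Final answer: 25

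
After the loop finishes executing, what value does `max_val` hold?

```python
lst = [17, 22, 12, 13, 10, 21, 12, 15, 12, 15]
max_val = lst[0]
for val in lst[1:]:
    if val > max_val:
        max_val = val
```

Let's trace through this code step by step.

Initialize: lst = [17, 22, 12, 13, 10, 21, 12, 15, 12, 15]
Initialize: max_val = 17
Entering loop: for val in lst[1:]:
After iteration 1: val = 22, max_val = 22
After iteration 2: val = 12, max_val = 22
After iteration 3: val = 13, max_val = 22
After iteration 4: val = 10, max_val = 22
After iteration 5: val = 21, max_val = 22
After iteration 6: val = 12, max_val = 22
After iteration 7: val = 15, max_val = 22
After iteration 8: val = 12, max_val = 22
After iteration 9: val = 15, max_val = 22
Loop ends.

Final answer: 22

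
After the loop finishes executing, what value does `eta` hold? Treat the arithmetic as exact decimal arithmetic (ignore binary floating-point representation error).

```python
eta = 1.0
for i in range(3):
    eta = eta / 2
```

Let's trace through this code step by step.

Initialize: eta = 1.0
Entering loop: for i in range(3):
After iteration 1: i = 0, eta = 0.5
After iteration 2: i = 1, eta = 0.25
After iteration 3: i = 2, eta = 0.125
Loop ends.

Final answer: 0.125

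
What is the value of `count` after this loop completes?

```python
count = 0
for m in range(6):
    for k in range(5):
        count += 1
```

Let's trace through this code step by step.

Initialize: count = 0
Entering loop: for m in range(6):
After iteration 1: m = 0, count = 5
After iteration 2: m = 1, count = 10
After iteration 3: m = 2, count = 15
After iteration 4: m = 3, count = 20
After iteration 5: m = 4, count = 25
After iteration 6: m = 5, count = 30
Loop ends.

Final answer: 30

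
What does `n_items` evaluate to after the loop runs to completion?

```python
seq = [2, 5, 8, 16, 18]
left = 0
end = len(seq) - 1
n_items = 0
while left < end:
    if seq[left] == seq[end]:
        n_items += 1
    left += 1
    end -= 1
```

Let's trace through this code step by step.

Initialize: seq = [2, 5, 8, 16, 18]
Initialize: left = 0
Initialize: end = 4
Initialize: n_items = 0
Entering loop: while left < end:
After iteration 1: left = 1, end = 3, n_items = 0
After iteration 2: left = 2, end = 2, n_items = 0
Loop ends.

Final answer: 0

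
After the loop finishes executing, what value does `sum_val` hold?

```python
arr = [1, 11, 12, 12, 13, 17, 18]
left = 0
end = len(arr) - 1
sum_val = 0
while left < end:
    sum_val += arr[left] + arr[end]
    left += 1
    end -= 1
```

Let's trace through this code step by step.

Initialize: arr = [1, 11, 12, 12, 13, 17, 18]
Initialize: left = 0
Initialize: end = 6
Initialize: sum_val = 0
Entering loop: while left < end:
After iteration 1: left = 1, end = 5, sum_val = 19
After iteration 2: left = 2, end = 4, sum_val = 47
After iteration 3: left = 3, end = 3, sum_val = 72
Loop ends.

Final answer: 72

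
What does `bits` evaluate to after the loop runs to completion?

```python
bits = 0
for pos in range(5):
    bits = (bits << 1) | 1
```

Let's trace through this code step by step.

Initialize: bits = 0
Entering loop: for pos in range(5):
After iteration 1: pos = 0, bits = 1
After iteration 2: pos = 1, bits = 3
After iteration 3: pos = 2, bits = 7
After iteration 4: pos = 3, bits = 15
After iteration 5: pos = 4, bits = 31
Loop ends.

Final answer: 31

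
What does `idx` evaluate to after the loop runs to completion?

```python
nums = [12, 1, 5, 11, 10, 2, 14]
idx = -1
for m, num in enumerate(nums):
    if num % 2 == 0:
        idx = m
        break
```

Let's trace through this code step by step.

Initialize: nums = [12, 1, 5, 11, 10, 2, 14]
Initialize: idx = -1
Entering loop: for m, num in enumerate(nums):
After iteration 1: m = 0, num = 12, idx = 0
Loop ends.

Final answer: 0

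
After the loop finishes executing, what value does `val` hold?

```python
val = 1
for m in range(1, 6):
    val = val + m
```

Let's trace through this code step by step.

Initialize: val = 1
Entering loop: for m in range(1, 6):
After iteration 1: m = 1, val = 2
After iteration 2: m = 2, val = 4
After iteration 3: m = 3, val = 7
After iteration 4: m = 4, val = 11
After iteration 5: m = 5, val = 16
Loop ends.

Final answer: 16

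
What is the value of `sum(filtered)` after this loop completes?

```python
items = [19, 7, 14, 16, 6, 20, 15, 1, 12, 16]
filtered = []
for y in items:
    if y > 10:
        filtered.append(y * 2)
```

Let's trace through this code step by step.

Initialize: items = [19, 7, 14, 16, 6, 20, 15, 1, 12, 16]
Initialize: filtered = []
Entering loop: for y in items:
After iteration 1: y = 19, filtered = [38]
After iteration 2: y = 7, filtered = [38]
After iteration 3: y = 14, filtered = [38, 28]
After iteration 4: y = 16, filtered = [38, 28, 32]
After iteration 5: y = 6, filtered = [38, 28, 32]
After iteration 6: y = 20, filtered = [38, 28, 32, 40]
After iteration 7: y = 15, filtered = [38, 28, 32, 40, 30]
After iteration 8: y = 1, filtered = [38, 28, 32, 40, 30]
After iteration 9: y = 12, filtered = [38, 28, 32, 40, 30, 24]
After iteration 10: y = 16, filtered = [38, 28, 32, 40, 30, 24, 32]
Loop ends.
sum(filtered) = 224

Final answer: 224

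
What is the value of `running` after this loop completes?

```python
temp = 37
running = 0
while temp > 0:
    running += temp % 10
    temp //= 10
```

Let's trace through this code step by step.

Initialize: temp = 37
Initialize: running = 0
Entering loop: while temp > 0:
After iteration 1: temp = 3, running = 7
After iteration 2: temp = 0, running = 10
Loop ends.

Final answer: 10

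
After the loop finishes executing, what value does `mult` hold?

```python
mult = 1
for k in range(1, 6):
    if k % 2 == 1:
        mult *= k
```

Let's trace through this code step by step.

Initialize: mult = 1
Entering loop: for k in range(1, 6):
After iteration 1: k = 1, mult = 1
After iteration 2: k = 2, mult = 1
After iteration 3: k = 3, mult = 3
After iteration 4: k = 4, mult = 3
After iteration 5: k = 5, mult = 15
Loop ends.

Final answer: 15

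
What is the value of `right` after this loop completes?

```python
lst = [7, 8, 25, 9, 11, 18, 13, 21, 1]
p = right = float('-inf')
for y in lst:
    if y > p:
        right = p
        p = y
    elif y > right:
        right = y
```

Let's trace through this code step by step.

Initialize: lst = [7, 8, 25, 9, 11, 18, 13, 21, 1]
Initialize: p = -inf
Initialize: right = -inf
Entering loop: for y in lst:
After iteration 1: y = 7, p = 7, right = -inf
After iteration 2: y = 8, p = 8, right = 7
After iteration 3: y = 25, p = 25, right = 8
After iteration 4: y = 9, p = 25, right = 9
After iteration 5: y = 11, p = 25, right = 11
After iteration 6: y = 18, p = 25, right = 18
After iteration 7: y = 13, p = 25, right = 18
After iteration 8: y = 21, p = 25, right = 21
After iteration 9: y = 1, p = 25, right = 21
Loop ends.

Final answer: 21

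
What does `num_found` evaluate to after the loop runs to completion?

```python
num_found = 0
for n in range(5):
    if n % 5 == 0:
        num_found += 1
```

Let's trace through this code step by step.

Initialize: num_found = 0
Entering loop: for n in range(5):
After iteration 1: n = 0, num_found = 1
After iteration 2: n = 1, num_found = 1
After iteration 3: n = 2, num_found = 1
After iteration 4: n = 3, num_found = 1
After iteration 5: n = 4, num_found = 1
Loop ends.

Final answer: 1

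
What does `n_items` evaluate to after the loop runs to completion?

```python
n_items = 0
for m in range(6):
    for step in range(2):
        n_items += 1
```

Let's trace through this code step by step.

Initialize: n_items = 0
Entering loop: for m in range(6):
After iteration 1: m = 0, n_items = 2
After iteration 2: m = 1, n_items = 4
After iteration 3: m = 2, n_items = 6
After iteration 4: m = 3, n_items = 8
After iteration 5: m = 4, n_items = 10
After iteration 6: m = 5, n_items = 12
Loop ends.

Final answer: 12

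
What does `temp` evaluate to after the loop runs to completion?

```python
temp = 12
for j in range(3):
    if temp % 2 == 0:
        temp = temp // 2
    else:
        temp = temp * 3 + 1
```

Let's trace through this code step by step.

Initialize: temp = 12
Entering loop: for j in range(3):
After iteration 1: j = 0, temp = 6
After iteration 2: j = 1, temp = 3
After iteration 3: j = 2, temp = 10
Loop ends.

Final answer: 10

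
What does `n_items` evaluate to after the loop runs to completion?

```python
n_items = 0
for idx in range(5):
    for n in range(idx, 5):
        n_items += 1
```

Let's trace through this code step by step.

Initialize: n_items = 0
Entering loop: for idx in range(5):
After iteration 1: idx = 0, n_items = 5
After iteration 2: idx = 1, n_items = 9
After iteration 3: idx = 2, n_items = 12
After iteration 4: idx = 3, n_items = 14
After iteration 5: idx = 4, n_items = 15
Loop ends.

Final answer: 15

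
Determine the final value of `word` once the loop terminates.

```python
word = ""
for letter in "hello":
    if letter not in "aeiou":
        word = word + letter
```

Let's trace through this code step by step.

Initialize: word = ''
Entering loop: for letter in "hello":
After iteration 1: letter = 'h', word = 'h'
After iteration 2: letter = 'e', word = 'h'
After iteration 3: letter = 'l', word = 'hl'
After iteration 4: letter = 'l', word = 'hll'
After iteration 5: letter = 'o', word = 'hll'
Loop ends.

Final answer: 'hll'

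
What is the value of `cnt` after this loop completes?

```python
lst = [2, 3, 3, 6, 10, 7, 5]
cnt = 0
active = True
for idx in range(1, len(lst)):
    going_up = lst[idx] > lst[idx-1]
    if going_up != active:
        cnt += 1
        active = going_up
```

Let's trace through this code step by step.

Initialize: lst = [2, 3, 3, 6, 10, 7, 5]
Initialize: cnt = 0
Initialize: active = True
Entering loop: for idx in range(1, len(lst)):
After iteration 1: idx = 1, cnt = 0, active = True, going_up = True
After iteration 2: idx = 2, cnt = 1, active = False, going_up = False
After iteration 3: idx = 3, cnt = 2, active = True, going_up = True
After iteration 4: idx = 4, cnt = 2, active = True, going_up = True
After iteration 5: idx = 5, cnt = 3, active = False, going_up = False
After iteration 6: idx = 6, cnt = 3, active = False, going_up = False
Loop ends.

Final answer: 3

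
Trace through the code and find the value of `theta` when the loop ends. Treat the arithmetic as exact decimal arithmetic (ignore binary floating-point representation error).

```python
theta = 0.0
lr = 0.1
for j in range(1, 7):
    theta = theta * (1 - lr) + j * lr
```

Let's trace through this code step by step.

Initialize: theta = 0.0
Initialize: lr = 0.1
Entering loop: for j in range(1, 7):
After iteration 1: j = 1, theta = 0.1
After iteration 2: j = 2, theta = 0.29
After iteration 3: j = 3, theta = 0.561
After iteration 4: j = 4, theta = 0.9049
After iteration 5: j = 5, theta = 1.31441
After iteration 6: j = 6, theta = 1.782969
Loop ends.

Final answer: 1.782969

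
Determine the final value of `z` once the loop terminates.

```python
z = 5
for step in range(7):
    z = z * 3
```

Let's trace through this code step by step.

Initialize: z = 5
Entering loop: for step in range(7):
After iteration 1: step = 0, z = 15
After iteration 2: step = 1, z = 45
After iteration 3: step = 2, z = 135
After iteration 4: step = 3, z = 405
After iteration 5: step = 4, z = 1215
After iteration 6: step = 5, z = 3645
After iteration 7: step = 6, z = 10935
Loop ends.

Final answer: 10935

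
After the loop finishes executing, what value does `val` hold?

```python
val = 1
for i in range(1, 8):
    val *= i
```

Let's trace through this code step by step.

Initialize: val = 1
Entering loop: for i in range(1, 8):
After iteration 1: i = 1, val = 1
After iteration 2: i = 2, val = 2
After iteration 3: i = 3, val = 6
After iteration 4: i = 4, val = 24
After iteration 5: i = 5, val = 120
After iteration 6: i = 6, val = 720
After iteration 7: i = 7, val = 5040
Loop ends.

Final answer: 5040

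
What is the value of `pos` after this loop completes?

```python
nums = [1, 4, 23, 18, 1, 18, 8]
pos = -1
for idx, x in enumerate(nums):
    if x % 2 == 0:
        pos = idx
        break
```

Let's trace through this code step by step.

Initialize: nums = [1, 4, 23, 18, 1, 18, 8]
Initialize: pos = -1
Entering loop: for idx, x in enumerate(nums):
After iteration 1: idx = 0, x = 1, pos = -1
After iteration 2: idx = 1, x = 4, pos = 1
Loop ends.

Final answer: 1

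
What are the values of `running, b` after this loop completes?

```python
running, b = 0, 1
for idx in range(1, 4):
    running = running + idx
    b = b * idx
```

Let's trace through this code step by step.

Initialize: running = 0
Initialize: b = 1
Entering loop: for idx in range(1, 4):
After iteration 1: idx = 1, running = 1, b = 1
After iteration 2: idx = 2, running = 3, b = 2
After iteration 3: idx = 3, running = 6, b = 6
Loop ends.

Final answer: 6, 6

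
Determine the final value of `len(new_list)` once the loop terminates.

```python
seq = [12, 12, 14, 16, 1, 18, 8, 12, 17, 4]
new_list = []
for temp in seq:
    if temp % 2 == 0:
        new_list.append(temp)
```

Let's trace through this code step by step.

Initialize: seq = [12, 12, 14, 16, 1, 18, 8, 12, 17, 4]
Initialize: new_list = []
Entering loop: for temp in seq:
After iteration 1: temp = 12, new_list = [12]
After iteration 2: temp = 12, new_list = [12, 12]
After iteration 3: temp = 14, new_list = [12, 12, 14]
After iteration 4: temp = 16, new_list = [12, 12, 14, 16]
After iteration 5: temp = 1, new_list = [12, 12, 14, 16]
After iteration 6: temp = 18, new_list = [12, 12, 14, 16, 18]
After iteration 7: temp = 8, new_list = [12, 12, 14, 16, 18, 8]
After iteration 8: temp = 12, new_list = [12, 12, 14, 16, 18, 8, 12]
After iteration 9: temp = 17, new_list = [12, 12, 14, 16, 18, 8, 12]
After iteration 10: temp = 4, new_list = [12, 12, 14, 16, 18, 8, 12, 4]
Loop ends.
len(new_list) = 8

Final answer: 8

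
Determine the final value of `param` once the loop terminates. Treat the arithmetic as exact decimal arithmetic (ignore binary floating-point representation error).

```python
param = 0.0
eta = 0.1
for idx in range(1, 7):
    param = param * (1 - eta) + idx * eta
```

Let's trace through this code step by step.

Initialize: param = 0.0
Initialize: eta = 0.1
Entering loop: for idx in range(1, 7):
After iteration 1: idx = 1, param = 0.1
After iteration 2: idx = 2, param = 0.29
After iteration 3: idx = 3, param = 0.561
After iteration 4: idx = 4, param = 0.9049
After iteration 5: idx = 5, param = 1.31441
After iteration 6: idx = 6, param = 1.782969
Loop ends.

Final answer: 1.782969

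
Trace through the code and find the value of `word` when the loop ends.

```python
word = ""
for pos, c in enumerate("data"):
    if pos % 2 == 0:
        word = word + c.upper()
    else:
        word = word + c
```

Let's trace through this code step by step.

Initialize: word = ''
Entering loop: for pos, c in enumerate("data"):
After iteration 1: pos = 0, c = 'd', word = 'D'
After iteration 2: pos = 1, c = 'a', word = 'Da'
After iteration 3: pos = 2, c = 't', word = 'DaT'
After iteration 4: pos = 3, c = 'a', word = 'DaTa'
Loop ends.

Final answer: 'DaTa'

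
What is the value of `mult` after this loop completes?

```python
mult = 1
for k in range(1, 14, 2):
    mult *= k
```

Let's trace through this code step by step.

Initialize: mult = 1
Entering loop: for k in range(1, 14, 2):
After iteration 1: k = 1, mult = 1
After iteration 2: k = 3, mult = 3
After iteration 3: k = 5, mult = 15
After iteration 4: k = 7, mult = 105
After iteration 5: k = 9, mult = 945
After iteration 6: k = 11, mult = 10395
After iteration 7: k = 13, mult = 135135
Loop ends.

Final answer: 135135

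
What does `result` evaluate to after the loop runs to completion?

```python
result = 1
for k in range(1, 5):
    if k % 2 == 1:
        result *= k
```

Let's trace through this code step by step.

Initialize: result = 1
Entering loop: for k in range(1, 5):
After iteration 1: k = 1, result = 1
After iteration 2: k = 2, result = 1
After iteration 3: k = 3, result = 3
After iteration 4: k = 4, result = 3
Loop ends.

Final answer: 3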